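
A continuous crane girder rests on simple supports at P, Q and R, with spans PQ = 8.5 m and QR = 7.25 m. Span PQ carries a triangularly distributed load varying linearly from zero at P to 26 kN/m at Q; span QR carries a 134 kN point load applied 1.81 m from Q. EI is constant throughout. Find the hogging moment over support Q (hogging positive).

M_Q = 140.9 kN·m

Insert a hinge at Q; M_Q is the redundant, and each span becomes simply supported.
Discontinuity in slope at Q on the released structure — sum the simple-span end rotations:
  span PQ: triangular load, peak 26: w₀L³/(45EI) = 354.8/EI
  span QR: point load 134 at a = 1.81: Pab(L + b)/(6LEI) = 384.9/EI
  relative rotation θ_0 = (354.8 + 384.9)/EI = 739.7/EI
A unit hogging moment at Q produces rotation L₁/(3EI) + L₂/(3EI) = 5.25/EI.
Compatibility: M_Q·(L₁+L₂)/(3EI) = θ_0, giving M_Q = 140.9 kN·m (hogging).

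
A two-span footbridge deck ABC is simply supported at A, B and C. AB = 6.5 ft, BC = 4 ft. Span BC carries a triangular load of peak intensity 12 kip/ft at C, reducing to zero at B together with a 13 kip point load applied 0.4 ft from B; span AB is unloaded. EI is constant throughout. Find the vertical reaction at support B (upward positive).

R_B = 22.11 kip

Release continuity at B by inserting a hinge; the redundant is the internal moment M_B. The primary structure is two simply-supported spans AB and BC.
End slopes at the hinge B, treating each span as simply supported:
  span BC: triangular load, peak 12: 7w₀L³/(360EI) = 14.93/EI
  span BC: point load 13 at a = 0.4: Pab(L + b)/(6LEI) = 5.928/EI
  relative rotation θ_0 = (0 + 20.86)/EI = 20.86/EI
A unit hogging moment at B produces rotation L₁/(3EI) + L₂/(3EI) = 3.5/EI.
Slope continuity at B: θ_0 = M_B·3.5/EI, so M_B = 20.86/3.5 = 5.96 kip·ft (hogging).
Span AB, ΣM about A with M_B applied at B: R_B^{AB}·6.5 = 0 + 5.96, so R_B^{AB} = 0.917 kip and R_A = 0 − 0.917 = -0.917 kip.
Span BC, ΣM about C: R_B^{BC}·4 = 78.8 + 5.96, so R_B^{BC} = 21.19 kip and R_C = 37 − 21.19 = 15.81 kip.
R_B = 0.917 + 21.19 = 22.11 kip.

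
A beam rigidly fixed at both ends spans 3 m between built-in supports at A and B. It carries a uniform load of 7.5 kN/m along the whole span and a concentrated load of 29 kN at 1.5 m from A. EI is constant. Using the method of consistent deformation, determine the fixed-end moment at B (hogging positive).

M_B = 16.5 kN·m

Release both end moments; the primary structure is a simply-supported span AB with redundants M_A and M_B.
Simple-span end rotations at A and B under the given loads:
  at A: UDL 7.5: wL³/(24EI) = 8.438/EI
  at B: UDL 7.5: wL³/(24EI) = 8.438/EI
  at A: point load 29 at a = 1.5: Pab(L + b)/(6LEI) = 16.31/EI
  at B: point load 29 at a = 1.5: Pab(L + a)/(6LEI) = 16.31/EI
  θ_A0 = 24.75/EI,  θ_B0 = 24.75/EI
Flexibility coefficients: a unit moment at one end gives L/(3EI) there and L/(6EI) at the far end, so f₁₁ = f₂₂ = 1/EI and f₁₂ = f₂₁ = 0.5/EI.
Compatibility — zero rotation at each built-in end:
  1 M_A + 0.5 M_B = 24.75
  0.5 M_A + 1 M_B = 24.75
Solving the pair gives M_A = 16.5 kN·m and M_B = 16.5 kN·m (hogging).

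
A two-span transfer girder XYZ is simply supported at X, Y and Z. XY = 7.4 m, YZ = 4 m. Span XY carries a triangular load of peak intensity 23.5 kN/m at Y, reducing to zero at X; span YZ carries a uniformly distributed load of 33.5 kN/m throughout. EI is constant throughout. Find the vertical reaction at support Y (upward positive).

R_Y = 155.5 kN

Release continuity at Y by inserting a hinge; the redundant is the internal moment M_Y. The primary structure is two simply-supported spans XY and YZ.
End slopes at the hinge Y, treating each span as simply supported:
  span XY: triangular load, peak 23.5: w₀L³/(45EI) = 211.6/EI
  span YZ: UDL 33.5: wL³/(24EI) = 89.33/EI
  relative rotation θ_0 = (211.6 + 89.33)/EI = 301/EI
A unit hogging moment at Y produces rotation L₁/(3EI) + L₂/(3EI) = 3.8/EI.
Slope continuity at Y: θ_0 = M_Y·3.8/EI, so M_Y = 301/3.8 = 79.2 kN·m (hogging).
Span XY, ΣM about X with M_Y applied at Y: R_Y^{XY}·7.4 = 429 + 79.2, so R_Y^{XY} = 68.67 kN and R_X = 86.95 − 68.67 = 18.28 kN.
Span YZ, ΣM about Z: R_Y^{YZ}·4 = 268 + 79.2, so R_Y^{YZ} = 86.8 kN and R_Z = 134 − 86.8 = 47.2 kN.
R_Y = 68.67 + 86.8 = 155.5 kN.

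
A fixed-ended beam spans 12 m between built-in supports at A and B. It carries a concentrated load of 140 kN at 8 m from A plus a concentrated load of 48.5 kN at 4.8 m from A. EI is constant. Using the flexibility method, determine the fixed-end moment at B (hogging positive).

M_B = 304.8 kN·m

Take the two fixed-end moments M_A, M_B as redundants; the released structure is the simple span AB.
End rotations of the released simple span under the applied load (×1/EI):
  at A: point load 140 at a = 8: Pab(L + b)/(6LEI) = 995.6/EI
  at B: point load 140 at a = 8: Pab(L + a)/(6LEI) = 1244/EI
  at A: point load 48.5 at a = 4.8: Pab(L + b)/(6LEI) = 447/EI
  at B: point load 48.5 at a = 4.8: Pab(L + a)/(6LEI) = 391.1/EI
  θ_A0 = 1443/EI,  θ_B0 = 1636/EI
Flexibility coefficients: a unit moment at one end gives L/(3EI) there and L/(6EI) at the far end, so f₁₁ = f₂₂ = 4/EI and f₁₂ = f₂₁ = 2/EI.
Compatibility — zero rotation at each built-in end:
  4 M_A + 2 M_B = 1443
  2 M_A + 4 M_B = 1636
Solving the pair gives M_A = 208.3 kN·m and M_B = 304.8 kN·m (hogging).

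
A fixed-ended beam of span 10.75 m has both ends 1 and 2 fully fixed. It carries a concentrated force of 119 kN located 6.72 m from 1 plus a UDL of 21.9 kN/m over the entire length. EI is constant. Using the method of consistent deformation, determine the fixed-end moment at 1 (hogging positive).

M_1 = 323.3 kN·m

Release both end moments; the primary structure is a simply-supported span 12 with redundants M_1 and M_2.
Simple-span end rotations at 1 and 2 under the given loads:
  at 1: point load 119 at a = 6.72: Pab(L + b)/(6LEI) = 738.5/EI
  at 2: point load 119 at a = 6.72: Pab(L + a)/(6LEI) = 872.9/EI
  at 1: UDL 21.9: wL³/(24EI) = 1134/EI
  at 2: UDL 21.9: wL³/(24EI) = 1134/EI
  θ_10 = 1872/EI,  θ_20 = 2006/EI
Flexibility coefficients: a unit moment at one end gives L/(3EI) there and L/(6EI) at the far end, so f₁₁ = f₂₂ = 3.583/EI and f₁₂ = f₂₁ = 1.792/EI.
Compatibility — zero rotation at each built-in end:
  3.583 M_1 + 1.792 M_2 = 1872
  1.792 M_1 + 3.583 M_2 = 2006
Solving the pair gives M_1 = 323.3 kN·m and M_2 = 398.3 kN·m (hogging).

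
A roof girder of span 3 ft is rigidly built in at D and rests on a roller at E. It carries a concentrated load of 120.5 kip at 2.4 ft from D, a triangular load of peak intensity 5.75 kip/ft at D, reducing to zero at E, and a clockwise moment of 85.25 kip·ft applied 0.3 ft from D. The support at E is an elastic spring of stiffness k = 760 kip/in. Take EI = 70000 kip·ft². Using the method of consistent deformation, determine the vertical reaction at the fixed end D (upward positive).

R_D = 78.04 kip

Choose R_E as the redundant. The primary structure is the cantilever fixed at D.
Primary-structure tip deflection at E by superposition:
  point load 120.5 at a = 2.4: Pa²(3L − a)/(6EI) = 763.5/EI
  triangular load, peak 5.75 at the fixed end: w₀L⁴/(30EI) = 15.53/EI
  clockwise couple 85.25 at a = 0.3: M₀a(2L − a)/(2EI) = 72.89/EI
  δ_0 = 851.9/EI
Flexibility coefficient — unit upward force at E: δ_{EE} = L³/(3EI) = 9/EI.
With EI = 70000 kip·ft²: δ_0 = 0.01217 ft and δ_{EE} = 0.000129 ft/kip.
Compatibility — the spring shortens by R_E/k under the reaction it provides: δ_0 − R_E·δ_{EE} = R_E/k. With 1/k = 1/(760×12) ft/kip = 0.00011 ft/kip, R_E = δ_0 / (δ_{EE} + 1/k) = 0.01217 / (0.000129 + 0.00011) = 51.09 kip.
Vertical equilibrium: R_D = ΣP − R_E = 129.1 − 51.09 = 78.04 kip.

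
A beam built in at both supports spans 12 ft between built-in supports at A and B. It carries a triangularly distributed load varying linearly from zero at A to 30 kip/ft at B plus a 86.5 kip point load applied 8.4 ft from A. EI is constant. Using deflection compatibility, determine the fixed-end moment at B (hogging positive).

M_B = 368.6 kip·ft

Release both end moments; the primary structure is a simply-supported span AB with redundants M_A and M_B.
Simple-span end rotations at A and B under the given loads:
  at A: triangular load, peak 30: 7w₀L³/(360EI) = 1008/EI
  at B: triangular load, peak 30: w₀L³/(45EI) = 1152/EI
  at A: point load 86.5 at a = 8.4: Pab(L + b)/(6LEI) = 566.7/EI
  at B: point load 86.5 at a = 8.4: Pab(L + a)/(6LEI) = 741.1/EI
  θ_A0 = 1575/EI,  θ_B0 = 1893/EI
Flexibility coefficients: a unit moment at one end gives L/(3EI) there and L/(6EI) at the far end, so f₁₁ = f₂₂ = 4/EI and f₁₂ = f₂₁ = 2/EI.
Compatibility — zero rotation at each built-in end:
  4 M_A + 2 M_B = 1575
  2 M_A + 4 M_B = 1893
Solving the pair gives M_A = 209.4 kip·ft and M_B = 368.6 kip·ft (hogging).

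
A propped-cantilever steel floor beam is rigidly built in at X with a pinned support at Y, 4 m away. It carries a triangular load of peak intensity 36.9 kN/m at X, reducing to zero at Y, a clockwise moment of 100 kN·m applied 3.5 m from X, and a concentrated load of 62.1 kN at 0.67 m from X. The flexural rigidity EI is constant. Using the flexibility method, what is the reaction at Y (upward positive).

Release the roller at Y. Primary structure: cantilever fixed at X.
Downward deflection at the released point Y due to the loads:
  triangular load, peak 36.9 at the fixed end: w₀L⁴/(30EI) = 314.9/EI
  clockwise couple 100 at a = 3.5: M₀a(2L − a)/(2EI) = 787.5/EI
  point load 62.1 at a = 0.67: Pa²(3L − a)/(6EI) = 52.64/EI
  δ_0 = 1155/EI
Flexibility coefficient — unit upward force at Y: δ_{YY} = L³/(3EI) = 21.33/EI.
The prop prevents deflection at Y: R_Y = δ_0/δ_{YY} = 1155/21.33 = 54.14 kN.

R_Y = 54.14 kN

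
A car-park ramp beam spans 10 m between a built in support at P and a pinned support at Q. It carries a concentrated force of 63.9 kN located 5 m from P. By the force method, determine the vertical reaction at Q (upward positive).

Take the reaction at Q as the redundant and release it; the primary structure is a cantilever fixed at P.
Deflection at Q on the released cantilever, summing each load's contribution:
  point load 63.9 at a = 5: Pa²(3L − a)/(6EI) = 6656/EI
Tip deflection under a unit load at Q: L³/(3EI) = 333.3/EI.
The prop prevents deflection at Q: R_Q = δ_0/δ_{QQ} = 6656/333.3 = 19.97 kN.

R_Q = 19.97 kN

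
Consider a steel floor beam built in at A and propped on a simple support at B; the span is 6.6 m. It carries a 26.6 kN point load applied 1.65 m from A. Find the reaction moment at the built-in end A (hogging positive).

M_A = 28.8 kN·m

Remove the prop at B; the released (primary) structure is a cantilever built in at A.
Primary-structure tip deflection at B by superposition:
  point load 26.6 at a = 1.65: Pa²(3L − a)/(6EI) = 219.1/EI
Tip deflection under a unit load at B: L³/(3EI) = 95.83/EI.
Compatibility at B: δ_0 − R_B·δ_{BB} = 0, so R_B = 219.1/95.83 = 2.286 kN.
Moment equilibrium about A: M_A = Σ(load moments about A) − R_B·L = 43.89 − 2.286×6.6 = 28.8 kN·m.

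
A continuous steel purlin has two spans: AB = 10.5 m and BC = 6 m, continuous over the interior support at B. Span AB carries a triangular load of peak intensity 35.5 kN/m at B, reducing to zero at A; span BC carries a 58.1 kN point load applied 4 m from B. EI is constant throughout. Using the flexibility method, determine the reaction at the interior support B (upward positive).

R_B = 192 kN

Insert a hinge at B; M_B is the redundant, and each span becomes simply supported.
End slopes at the hinge B, treating each span as simply supported:
  span AB: triangular load, peak 35.5: w₀L³/(45EI) = 913.2/EI
  span BC: point load 58.1 at a = 4: Pab(L + b)/(6LEI) = 103.3/EI
  relative rotation θ_0 = (913.2 + 103.3)/EI = 1017/EI
A unit hogging moment at B produces rotation L₁/(3EI) + L₂/(3EI) = 5.5/EI.
Slope continuity at B: θ_0 = M_B·5.5/EI, so M_B = 1017/5.5 = 184.8 kN·m (hogging).
Span AB, ΣM about A with M_B applied at B: R_B^{AB}·10.5 = 1305 + 184.8, so R_B^{AB} = 141.9 kN and R_A = 186.4 − 141.9 = 44.52 kN.
Span BC, ΣM about C: R_B^{BC}·6 = 116.2 + 184.8, so R_B^{BC} = 50.17 kN and R_C = 58.1 − 50.17 = 7.93 kN.
R_B = 141.9 + 50.17 = 192 kN.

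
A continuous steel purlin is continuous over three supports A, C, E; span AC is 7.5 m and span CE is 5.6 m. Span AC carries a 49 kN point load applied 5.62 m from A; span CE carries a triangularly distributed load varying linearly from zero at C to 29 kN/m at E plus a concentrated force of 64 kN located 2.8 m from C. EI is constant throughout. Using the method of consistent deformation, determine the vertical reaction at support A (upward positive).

Take M_C as the redundant. Released structure: two simple spans AC and CE with a hinge at C.
Rotations at C on the released spans (each span's end-slope, ×1/EI):
  span AC: point load 49 at a = 5.62: Pab(L + a)/(6LEI) = 150.9/EI
  span CE: triangular load, peak 29: 7w₀L³/(360EI) = 99.03/EI
  span CE: point load 64 at a = 2.8: Pab(L + b)/(6LEI) = 125.4/EI
  relative rotation θ_0 = (150.9 + 224.5)/EI = 375.4/EI
A unit hogging moment at C produces rotation L₁/(3EI) + L₂/(3EI) = 4.367/EI.
Compatibility: M_C·(L₁+L₂)/(3EI) = θ_0, giving M_C = 85.97 kN·m (hogging).
Span AC, ΣM about A with M_C applied at C: R_C^{AC}·7.5 = 275.4 + 85.97, so R_C^{AC} = 48.18 kN and R_A = 49 − 48.18 = 0.8198 kN.

R_A = 0.8198 kN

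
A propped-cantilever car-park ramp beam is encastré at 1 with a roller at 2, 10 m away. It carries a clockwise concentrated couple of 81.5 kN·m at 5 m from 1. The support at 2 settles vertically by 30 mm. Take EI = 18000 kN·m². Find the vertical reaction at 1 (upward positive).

Choose R_2 as the redundant. The primary structure is the cantilever fixed at 1.
Primary-structure tip deflection at 2 by superposition:
  clockwise couple 81.5 at a = 5: M₀a(2L − a)/(2EI) = 3056/EI
Flexibility coefficient — unit upward force at 2: δ_{22} = L³/(3EI) = 333.3/EI.
With EI = 18000 kN·m²: δ_0 = 0.16979 m and δ_{22} = 0.018519 m/kN.
Compatibility — the beam at 2 must follow the support down by 0.03 m: δ_0 − R_2·δ_{22} = 0.03, so R_2 = (0.16979 − 0.03)/0.018519 = 7.549 kN.
Vertical equilibrium: R_1 = ΣP − R_2 = 0 − 7.549 = -7.549 kN.

R_1 = -7.549 kN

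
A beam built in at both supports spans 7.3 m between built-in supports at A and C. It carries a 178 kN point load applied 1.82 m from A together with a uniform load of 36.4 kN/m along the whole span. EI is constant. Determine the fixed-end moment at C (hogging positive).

M_C = 222.3 kN·m

Release both end moments; the primary structure is a simply-supported span AC with redundants M_A and M_C.
Simple-span end rotations at A and C under the given loads:
  at A: point load 178 at a = 1.82: Pab(L + b)/(6LEI) = 518/EI
  at C: point load 178 at a = 1.82: Pab(L + a)/(6LEI) = 369.7/EI
  at A: UDL 36.4: wL³/(24EI) = 590/EI
  at C: UDL 36.4: wL³/(24EI) = 590/EI
  θ_A0 = 1108/EI,  θ_C0 = 959.7/EI
Flexibility coefficients: a unit moment at one end gives L/(3EI) there and L/(6EI) at the far end, so f₁₁ = f₂₂ = 2.433/EI and f₁₂ = f₂₁ = 1.217/EI.
Compatibility — zero rotation at each built-in end:
  2.433 M_A + 1.217 M_C = 1108
  1.217 M_A + 2.433 M_C = 959.7
Solving the pair gives M_A = 344.2 kN·m and M_C = 222.3 kN·m (hogging).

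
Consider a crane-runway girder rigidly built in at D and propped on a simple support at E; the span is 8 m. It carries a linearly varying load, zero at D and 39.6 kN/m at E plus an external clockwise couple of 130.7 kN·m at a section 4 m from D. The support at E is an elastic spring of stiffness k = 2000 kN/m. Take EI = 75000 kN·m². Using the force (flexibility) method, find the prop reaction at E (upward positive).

R_E = 86.49 kN

Choose R_E as the redundant. The primary structure is the cantilever fixed at D.
Free-end deflection of the primary structure under the applied loading (downward +):
  triangular load, peak 39.6 at the free end: 11w₀L⁴/(120EI) = 14868/EI
  clockwise couple 130.7 at a = 4: M₀a(2L − a)/(2EI) = 3137/EI
  δ_0 = 18005/EI
Tip deflection under a unit load at E: L³/(3EI) = 170.7/EI.
With EI = 75000 kN·m²: δ_0 = 0.24007 m and δ_{EE} = 0.002276 m/kN.
Compatibility — the spring shortens by R_E/k under the reaction it provides: δ_0 − R_E·δ_{EE} = R_E/k. With 1/k = 0.0005 m/kN, R_E = δ_0 / (δ_{EE} + 1/k) = 0.24007 / (0.002276 + 0.0005) = 86.49 kN.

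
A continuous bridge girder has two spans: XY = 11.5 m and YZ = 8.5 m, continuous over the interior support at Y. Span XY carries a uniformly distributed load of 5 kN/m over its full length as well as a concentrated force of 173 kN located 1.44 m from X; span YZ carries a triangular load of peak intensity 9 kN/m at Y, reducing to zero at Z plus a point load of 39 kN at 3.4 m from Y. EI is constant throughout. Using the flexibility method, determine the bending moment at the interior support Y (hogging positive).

Take M_Y as the redundant. Released structure: two simple spans XY and YZ with a hinge at Y.
Discontinuity in slope at Y on the released structure — sum the simple-span end rotations:
  span XY: UDL 5: wL³/(24EI) = 316.8/EI
  span XY: point load 173 at a = 1.44: Pab(L + a)/(6LEI) = 470/EI
  span YZ: triangular load, peak 9: w₀L³/(45EI) = 122.8/EI
  span YZ: point load 39 at a = 3.4: Pab(L + b)/(6LEI) = 180.3/EI
  relative rotation θ_0 = (786.8 + 303.2)/EI = 1090/EI
A unit hogging moment at Y produces rotation L₁/(3EI) + L₂/(3EI) = 6.667/EI.
Compatibility: M_Y·(L₁+L₂)/(3EI) = θ_0, giving M_Y = 163.5 kN·m (hogging).

M_Y = 163.5 kN·m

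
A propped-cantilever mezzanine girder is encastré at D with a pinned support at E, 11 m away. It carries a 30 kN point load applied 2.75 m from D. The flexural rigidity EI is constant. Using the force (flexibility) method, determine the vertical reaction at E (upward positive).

R_E = 2.578 kN

Remove the prop at E; the released (primary) structure is a cantilever built in at D.
Free-end deflection of the primary structure under the applied loading (downward +):
  point load 30 at a = 2.75: Pa²(3L − a)/(6EI) = 1144/EI
Flexibility coefficient — unit upward force at E: δ_{EE} = L³/(3EI) = 443.7/EI.
The prop prevents deflection at E: R_E = δ_0/δ_{EE} = 1144/443.7 = 2.578 kN.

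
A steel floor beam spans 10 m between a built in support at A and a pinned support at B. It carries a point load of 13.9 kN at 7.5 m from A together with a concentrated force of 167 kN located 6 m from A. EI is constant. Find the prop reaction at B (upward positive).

Choose R_B as the redundant. The primary structure is the cantilever fixed at A.
Primary-structure tip deflection at B by superposition:
  point load 13.9 at a = 7.5: Pa²(3L − a)/(6EI) = 2932/EI
  point load 167 at a = 6: Pa²(3L − a)/(6EI) = 24048/EI
  δ_0 = 26980/EI
Tip deflection under a unit load at B: L³/(3EI) = 333.3/EI.
Compatibility at B: δ_0 − R_B·δ_{BB} = 0, so R_B = 26980/333.3 = 80.94 kN.

R_B = 80.94 kN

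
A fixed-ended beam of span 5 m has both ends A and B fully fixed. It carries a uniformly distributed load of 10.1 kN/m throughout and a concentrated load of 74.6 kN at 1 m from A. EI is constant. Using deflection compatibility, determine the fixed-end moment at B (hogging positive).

Take the two fixed-end moments M_A, M_B as redundants; the released structure is the simple span AB.
Simple-span end rotations at A and B under the given loads:
  at A: UDL 10.1: wL³/(24EI) = 52.6/EI
  at B: UDL 10.1: wL³/(24EI) = 52.6/EI
  at A: point load 74.6 at a = 1: Pab(L + b)/(6LEI) = 89.52/EI
  at B: point load 74.6 at a = 1: Pab(L + a)/(6LEI) = 59.68/EI
  θ_A0 = 142.1/EI,  θ_B0 = 112.3/EI
Flexibility coefficients: a unit moment at one end gives L/(3EI) there and L/(6EI) at the far end, so f₁₁ = f₂₂ = 1.667/EI and f₁₂ = f₂₁ = 0.8333/EI.
Compatibility — zero rotation at each built-in end:
  1.667 M_A + 0.8333 M_B = 142.1
  0.8333 M_A + 1.667 M_B = 112.3
Solving the pair gives M_A = 68.79 kN·m and M_B = 32.98 kN·m (hogging).

M_B = 32.98 kN·m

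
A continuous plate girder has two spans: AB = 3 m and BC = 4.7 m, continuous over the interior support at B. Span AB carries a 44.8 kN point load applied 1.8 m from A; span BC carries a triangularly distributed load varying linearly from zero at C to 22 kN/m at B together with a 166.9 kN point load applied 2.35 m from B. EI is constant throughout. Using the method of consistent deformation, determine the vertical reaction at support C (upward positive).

R_C = 75.24 kN

Take M_B as the redundant. Released structure: two simple spans AB and BC with a hinge at B.
Discontinuity in slope at B on the released structure — sum the simple-span end rotations:
  span AB: point load 44.8 at a = 1.8: Pab(L + a)/(6LEI) = 25.8/EI
  span BC: triangular load, peak 22: w₀L³/(45EI) = 50.76/EI
  span BC: point load 166.9 at a = 2.35: Pab(L + b)/(6LEI) = 230.4/EI
  relative rotation θ_0 = (25.8 + 281.2)/EI = 307/EI
A unit hogging moment at B produces rotation L₁/(3EI) + L₂/(3EI) = 2.567/EI.
Slope continuity at B: θ_0 = M_B·2.567/EI, so M_B = 307/2.567 = 119.6 kN·m (hogging).
Span BC, ΣM about C: R_B^{BC}·4.7 = 554.2 + 119.6, so R_B^{BC} = 143.4 kN and R_C = 218.6 − 143.4 = 75.24 kN.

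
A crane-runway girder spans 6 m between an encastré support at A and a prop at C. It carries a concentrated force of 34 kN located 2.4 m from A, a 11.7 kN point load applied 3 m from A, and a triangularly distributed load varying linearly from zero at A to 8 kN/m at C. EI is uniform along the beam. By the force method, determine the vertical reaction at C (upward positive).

Release the roller at C. Primary structure: cantilever fixed at A.
Free-end deflection of the primary structure under the applied loading (downward +):
  point load 34 at a = 2.4: Pa²(3L − a)/(6EI) = 509.2/EI
  point load 11.7 at a = 3: Pa²(3L − a)/(6EI) = 263.2/EI
  triangular load, peak 8 at the free end: 11w₀L⁴/(120EI) = 950.4/EI
  δ_0 = 1723/EI
Flexibility coefficient — unit upward force at C: δ_{CC} = L³/(3EI) = 72/EI.
Compatibility at C: δ_0 − R_C·δ_{CC} = 0, so R_C = 1723/72 = 23.93 kN.

R_C = 23.93 kN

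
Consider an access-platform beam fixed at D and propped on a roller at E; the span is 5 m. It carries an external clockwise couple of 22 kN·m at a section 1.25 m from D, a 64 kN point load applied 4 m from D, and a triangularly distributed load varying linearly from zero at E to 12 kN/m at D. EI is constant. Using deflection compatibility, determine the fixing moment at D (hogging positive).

M_D = 58.28 kN·m

Remove the prop at E; the released (primary) structure is a cantilever built in at D.
Free-end deflection of the primary structure under the applied loading (downward +):
  clockwise couple 22 at a = 1.25: M₀a(2L − a)/(2EI) = 120.3/EI
  point load 64 at a = 4: Pa²(3L − a)/(6EI) = 1877/EI
  triangular load, peak 12 at the fixed end: w₀L⁴/(30EI) = 250/EI
  δ_0 = 2248/EI
Tip deflection under a unit load at E: L³/(3EI) = 41.67/EI.
The prop prevents deflection at E: R_E = δ_0/δ_{EE} = 2248/41.67 = 53.94 kN.
Moment equilibrium about D: M_D = Σ(load moments about D) − R_E·L = 328 − 53.94×5 = 58.28 kN·m.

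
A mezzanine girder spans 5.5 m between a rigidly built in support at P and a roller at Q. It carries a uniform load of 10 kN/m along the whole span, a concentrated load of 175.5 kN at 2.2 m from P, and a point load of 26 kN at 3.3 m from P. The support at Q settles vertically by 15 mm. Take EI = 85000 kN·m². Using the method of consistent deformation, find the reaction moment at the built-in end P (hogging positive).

M_P = 373.6 kN·m

Take the reaction at Q as the redundant and release it; the primary structure is a cantilever fixed at P.
Primary-structure tip deflection at Q by superposition:
  UDL 10: wL⁴/(8EI) = 1144/EI
  point load 175.5 at a = 2.2: Pa²(3L − a)/(6EI) = 2024/EI
  point load 26 at a = 3.3: Pa²(3L − a)/(6EI) = 622.9/EI
  δ_0 = 3791/EI
Tip deflection under a unit load at Q: L³/(3EI) = 55.46/EI.
With EI = 85000 kN·m²: δ_0 = 0.044602 m and δ_{QQ} = 0.000652 m/kN.
Compatibility — the beam at Q must follow the support down by 0.015 m: δ_0 − R_Q·δ_{QQ} = 0.015, so R_Q = (0.044602 − 0.015)/0.000652 = 45.37 kN.
Moment equilibrium about P: M_P = Σ(load moments about P) − R_Q·L = 623.1 − 45.37×5.5 = 373.6 kN·m.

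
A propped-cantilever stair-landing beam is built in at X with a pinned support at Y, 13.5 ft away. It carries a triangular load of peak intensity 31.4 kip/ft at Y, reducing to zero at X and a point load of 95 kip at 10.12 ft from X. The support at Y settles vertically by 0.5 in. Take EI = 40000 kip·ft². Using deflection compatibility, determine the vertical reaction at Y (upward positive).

Choose R_Y as the redundant. The primary structure is the cantilever fixed at X.
Primary-structure tip deflection at Y by superposition:
  triangular load, peak 31.4 at the free end: 11w₀L⁴/(120EI) = 95604/EI
  point load 95 at a = 10.12: Pa²(3L − a)/(6EI) = 49263/EI
  δ_0 = 144867/EI
Flexibility coefficient — unit upward force at Y: δ_{YY} = L³/(3EI) = 820.1/EI.
With EI = 40000 kip·ft²: δ_0 = 3.6217 ft and δ_{YY} = 0.020503 ft/kip.
Compatibility — the beam at Y must follow the support down by 0.04167 ft: δ_0 − R_Y·δ_{YY} = 0.04167, so R_Y = (3.6217 − 0.04167)/0.020503 = 174.6 kip.

R_Y = 174.6 kip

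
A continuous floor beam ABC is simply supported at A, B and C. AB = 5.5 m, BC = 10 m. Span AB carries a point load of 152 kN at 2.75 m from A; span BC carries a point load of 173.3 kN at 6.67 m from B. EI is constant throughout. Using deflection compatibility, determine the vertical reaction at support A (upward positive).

Release continuity at B by inserting a hinge; the redundant is the internal moment M_B. The primary structure is two simply-supported spans AB and BC.
Discontinuity in slope at B on the released structure — sum the simple-span end rotations:
  span AB: point load 152 at a = 2.75: Pab(L + a)/(6LEI) = 287.4/EI
  span BC: point load 173.3 at a = 6.67: Pab(L + b)/(6LEI) = 855.2/EI
  relative rotation θ_0 = (287.4 + 855.2)/EI = 1143/EI
A unit hogging moment at B produces rotation L₁/(3EI) + L₂/(3EI) = 5.167/EI.
Compatibility: M_B·(L₁+L₂)/(3EI) = θ_0, giving M_B = 221.1 kN·m (hogging).
Span AB, ΣM about A with M_B applied at B: R_B^{AB}·5.5 = 418 + 221.1, so R_B^{AB} = 116.2 kN and R_A = 152 − 116.2 = 35.79 kN.

R_A = 35.79 kN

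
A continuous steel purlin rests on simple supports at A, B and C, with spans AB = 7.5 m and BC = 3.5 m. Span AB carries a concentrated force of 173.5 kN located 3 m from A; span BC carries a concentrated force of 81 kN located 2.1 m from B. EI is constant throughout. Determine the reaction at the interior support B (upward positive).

Insert a hinge at B; M_B is the redundant, and each span becomes simply supported.
End slopes at the hinge B, treating each span as simply supported:
  span AB: point load 173.5 at a = 3: Pab(L + a)/(6LEI) = 546.5/EI
  span BC: point load 81 at a = 2.1: Pab(L + b)/(6LEI) = 55.57/EI
  relative rotation θ_0 = (546.5 + 55.57)/EI = 602.1/EI
A unit hogging moment at B produces rotation L₁/(3EI) + L₂/(3EI) = 3.667/EI.
Compatibility: M_B·(L₁+L₂)/(3EI) = θ_0, giving M_B = 164.2 kN·m (hogging).
Span AB, ΣM about A with M_B applied at B: R_B^{AB}·7.5 = 520.5 + 164.2, so R_B^{AB} = 91.29 kN and R_A = 173.5 − 91.29 = 82.21 kN.
Span BC, ΣM about C: R_B^{BC}·3.5 = 113.4 + 164.2, so R_B^{BC} = 79.32 kN and R_C = 81 − 79.32 = 1.684 kN.
R_B = 91.29 + 79.32 = 170.6 kN.

R_B = 170.6 kN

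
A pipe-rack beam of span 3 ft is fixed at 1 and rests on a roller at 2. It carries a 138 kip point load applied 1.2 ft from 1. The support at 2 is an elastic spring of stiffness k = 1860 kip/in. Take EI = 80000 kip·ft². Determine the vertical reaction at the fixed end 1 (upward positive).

Choose R_2 as the redundant. The primary structure is the cantilever fixed at 1.
Deflection at 2 on the released cantilever, summing each load's contribution:
  point load 138 at a = 1.2: Pa²(3L − a)/(6EI) = 258.3/EI
Flexibility coefficient — unit upward force at 2: δ_{22} = L³/(3EI) = 9/EI.
With EI = 80000 kip·ft²: δ_0 = 0.003229 ft and δ_{22} = 0.000112 ft/kip.
Compatibility — the spring shortens by R_2/k under the reaction it provides: δ_0 − R_2·δ_{22} = R_2/k. With 1/k = 1/(1860×12) ft/kip = 0.000045 ft/kip, R_2 = δ_0 / (δ_{22} + 1/k) = 0.003229 / (0.000112 + 0.000045) = 20.53 kip.
Vertical equilibrium: R_1 = ΣP − R_2 = 138 − 20.53 = 117.5 kip.

R_1 = 117.5 kip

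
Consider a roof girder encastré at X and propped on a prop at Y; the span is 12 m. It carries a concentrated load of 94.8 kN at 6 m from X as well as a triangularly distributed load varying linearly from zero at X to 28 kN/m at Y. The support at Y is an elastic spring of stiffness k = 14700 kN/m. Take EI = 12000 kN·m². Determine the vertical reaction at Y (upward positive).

R_Y = 121.9 kN

Choose R_Y as the redundant. The primary structure is the cantilever fixed at X.
Deflection at Y on the released cantilever, summing each load's contribution:
  point load 94.8 at a = 6: Pa²(3L − a)/(6EI) = 17064/EI
  triangular load, peak 28 at the free end: 11w₀L⁴/(120EI) = 53222/EI
  δ_0 = 70286/EI
Tip deflection under a unit load at Y: L³/(3EI) = 576/EI.
With EI = 12000 kN·m²: δ_0 = 5.8572 m and δ_{YY} = 0.048 m/kN.
Compatibility — the spring shortens by R_Y/k under the reaction it provides: δ_0 − R_Y·δ_{YY} = R_Y/k. With 1/k = 0.000068 m/kN, R_Y = δ_0 / (δ_{YY} + 1/k) = 5.8572 / (0.048 + 0.000068) = 121.9 kN.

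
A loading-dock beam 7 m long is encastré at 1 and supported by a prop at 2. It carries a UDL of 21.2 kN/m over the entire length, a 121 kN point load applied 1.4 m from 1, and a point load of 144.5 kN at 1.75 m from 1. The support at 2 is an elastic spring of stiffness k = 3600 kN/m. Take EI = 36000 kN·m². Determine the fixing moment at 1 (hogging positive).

Release the roller at 2. Primary structure: cantilever fixed at 1.
Primary-structure tip deflection at 2 by superposition:
  UDL 21.2: wL⁴/(8EI) = 6363/EI
  point load 121 at a = 1.4: Pa²(3L − a)/(6EI) = 774.7/EI
  point load 144.5 at a = 1.75: Pa²(3L − a)/(6EI) = 1420/EI
  δ_0 = 8557/EI
Flexibility coefficient — unit upward force at 2: δ_{22} = L³/(3EI) = 114.3/EI.
With EI = 36000 kN·m²: δ_0 = 0.2377 m and δ_{22} = 0.003176 m/kN.
Compatibility — the spring shortens by R_2/k under the reaction it provides: δ_0 − R_2·δ_{22} = R_2/k. With 1/k = 0.000278 m/kN, R_2 = δ_0 / (δ_{22} + 1/k) = 0.2377 / (0.003176 + 0.000278) = 68.82 kN.
Moment equilibrium about 1: M_1 = Σ(load moments about 1) − R_2·L = 941.7 − 68.82×7 = 459.9 kN·m.

M_1 = 459.9 kN·m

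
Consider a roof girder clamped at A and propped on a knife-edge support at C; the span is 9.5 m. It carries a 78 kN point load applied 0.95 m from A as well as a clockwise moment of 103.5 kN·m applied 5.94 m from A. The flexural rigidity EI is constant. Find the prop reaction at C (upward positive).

R_C = 15.18 kN

Release the roller at C. Primary structure: cantilever fixed at A.
Primary-structure tip deflection at C by superposition:
  point load 78 at a = 0.95: Pa²(3L − a)/(6EI) = 323.2/EI
  clockwise couple 103.5 at a = 5.94: M₀a(2L − a)/(2EI) = 4015/EI
  δ_0 = 4338/EI
Flexibility coefficient — unit upward force at C: δ_{CC} = L³/(3EI) = 285.8/EI.
The prop prevents deflection at C: R_C = δ_0/δ_{CC} = 4338/285.8 = 15.18 kN.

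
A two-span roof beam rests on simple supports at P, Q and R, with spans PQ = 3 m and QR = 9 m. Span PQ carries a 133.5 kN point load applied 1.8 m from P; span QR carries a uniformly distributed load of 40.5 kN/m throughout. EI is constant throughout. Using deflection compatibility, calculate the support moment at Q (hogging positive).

M_Q = 326.8 kN·m

Release continuity at Q by inserting a hinge; the redundant is the internal moment M_Q. The primary structure is two simply-supported spans PQ and QR.
End slopes at the hinge Q, treating each span as simply supported:
  span PQ: point load 133.5 at a = 1.8: Pab(L + a)/(6LEI) = 76.9/EI
  span QR: UDL 40.5: wL³/(24EI) = 1230/EI
  relative rotation θ_0 = (76.9 + 1230)/EI = 1307/EI
A unit hogging moment at Q produces rotation L₁/(3EI) + L₂/(3EI) = 4/EI.
Slope continuity at Q: θ_0 = M_Q·4/EI, so M_Q = 1307/4 = 326.8 kN·m (hogging).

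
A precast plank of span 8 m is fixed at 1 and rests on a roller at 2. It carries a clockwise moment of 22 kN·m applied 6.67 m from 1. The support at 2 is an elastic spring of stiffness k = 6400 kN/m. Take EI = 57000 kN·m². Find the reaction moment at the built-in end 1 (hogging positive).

Remove the prop at 2; the released (primary) structure is a cantilever built in at 1.
Downward deflection at the released point 2 due to the loads:
  clockwise couple 22 at a = 6.67: M₀a(2L − a)/(2EI) = 684.5/EI
Flexibility coefficient — unit upward force at 2: δ_{22} = L³/(3EI) = 170.7/EI.
With EI = 57000 kN·m²: δ_0 = 0.01201 m and δ_{22} = 0.002994 m/kN.
Compatibility — the spring shortens by R_2/k under the reaction it provides: δ_0 − R_2·δ_{22} = R_2/k. With 1/k = 0.000156 m/kN, R_2 = δ_0 / (δ_{22} + 1/k) = 0.01201 / (0.002994 + 0.000156) = 3.812 kN.
Moment equilibrium about 1: M_1 = Σ(load moments about 1) − R_2·L = 22 − 3.812×8 = -8.496 kN·m.

M_1 = -8.496 kN·m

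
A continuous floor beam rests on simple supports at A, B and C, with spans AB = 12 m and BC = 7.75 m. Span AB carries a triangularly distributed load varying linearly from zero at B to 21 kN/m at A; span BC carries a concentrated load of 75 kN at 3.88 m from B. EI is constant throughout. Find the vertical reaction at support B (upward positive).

Release continuity at B by inserting a hinge; the redundant is the internal moment M_B. The primary structure is two simply-supported spans AB and BC.
Rotations at B on the released spans (each span's end-slope, ×1/EI):
  span AB: triangular load, peak 21: 7w₀L³/(360EI) = 705.6/EI
  span BC: point load 75 at a = 3.88: Pab(L + b)/(6LEI) = 281.4/EI
  relative rotation θ_0 = (705.6 + 281.4)/EI = 987/EI
A unit hogging moment at B produces rotation L₁/(3EI) + L₂/(3EI) = 6.583/EI.
Compatibility: M_B·(L₁+L₂)/(3EI) = θ_0, giving M_B = 149.9 kN·m (hogging).
Span AB, ΣM about A with M_B applied at B: R_B^{AB}·12 = 504 + 149.9, so R_B^{AB} = 54.49 kN and R_A = 126 − 54.49 = 71.51 kN.
Span BC, ΣM about C: R_B^{BC}·7.75 = 290.2 + 149.9, so R_B^{BC} = 56.8 kN and R_C = 75 − 56.8 = 18.2 kN.
R_B = 54.49 + 56.8 = 111.3 kN.

R_B = 111.3 kN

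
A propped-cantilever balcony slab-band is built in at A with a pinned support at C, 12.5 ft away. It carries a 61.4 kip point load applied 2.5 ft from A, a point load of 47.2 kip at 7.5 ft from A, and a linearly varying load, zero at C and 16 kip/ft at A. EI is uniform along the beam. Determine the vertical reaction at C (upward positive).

Remove the prop at C; the released (primary) structure is a cantilever built in at A.
Deflection at C on the released cantilever, summing each load's contribution:
  point load 61.4 at a = 2.5: Pa²(3L − a)/(6EI) = 2239/EI
  point load 47.2 at a = 7.5: Pa²(3L − a)/(6EI) = 13275/EI
  triangular load, peak 16 at the fixed end: w₀L⁴/(30EI) = 13021/EI
  δ_0 = 28534/EI
Flexibility coefficient — unit upward force at C: δ_{CC} = L³/(3EI) = 651/EI.
The prop prevents deflection at C: R_C = δ_0/δ_{CC} = 28534/651 = 43.83 kip.

R_C = 43.83 kip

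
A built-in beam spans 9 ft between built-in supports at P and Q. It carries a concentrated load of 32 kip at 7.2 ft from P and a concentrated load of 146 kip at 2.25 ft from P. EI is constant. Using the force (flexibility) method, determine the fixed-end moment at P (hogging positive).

M_P = 194 kip·ft

Release both end moments; the primary structure is a simply-supported span PQ with redundants M_P and M_Q.
End rotations of the released simple span under the applied load (×1/EI):
  at P: point load 32 at a = 7.2: Pab(L + b)/(6LEI) = 82.94/EI
  at Q: point load 32 at a = 7.2: Pab(L + a)/(6LEI) = 124.4/EI
  at P: point load 146 at a = 2.25: Pab(L + b)/(6LEI) = 646.7/EI
  at Q: point load 146 at a = 2.25: Pab(L + a)/(6LEI) = 462/EI
  θ_P0 = 729.7/EI,  θ_Q0 = 586.4/EI
Flexibility coefficients: a unit moment at one end gives L/(3EI) there and L/(6EI) at the far end, so f₁₁ = f₂₂ = 3/EI and f₁₂ = f₂₁ = 1.5/EI.
Compatibility — zero rotation at each built-in end:
  3 M_P + 1.5 M_Q = 729.7
  1.5 M_P + 3 M_Q = 586.4
Solving the pair gives M_P = 194 kip·ft and M_Q = 98.46 kip·ft (hogging).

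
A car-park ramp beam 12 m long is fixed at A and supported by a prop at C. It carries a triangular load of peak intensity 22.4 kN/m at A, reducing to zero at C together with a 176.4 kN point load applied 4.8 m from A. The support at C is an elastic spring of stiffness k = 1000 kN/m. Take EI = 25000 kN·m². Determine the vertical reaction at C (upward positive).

R_C = 60.93 kN

Take the reaction at C as the redundant and release it; the primary structure is a cantilever fixed at A.
Free-end deflection of the primary structure under the applied loading (downward +):
  triangular load, peak 22.4 at the fixed end: w₀L⁴/(30EI) = 15483/EI
  point load 176.4 at a = 4.8: Pa²(3L − a)/(6EI) = 21134/EI
  δ_0 = 36617/EI
Tip deflection under a unit load at C: L³/(3EI) = 576/EI.
With EI = 25000 kN·m²: δ_0 = 1.4647 m and δ_{CC} = 0.02304 m/kN.
Compatibility — the spring shortens by R_C/k under the reaction it provides: δ_0 − R_C·δ_{CC} = R_C/k. With 1/k = 0.001 m/kN, R_C = δ_0 / (δ_{CC} + 1/k) = 1.4647 / (0.02304 + 0.001) = 60.93 kN.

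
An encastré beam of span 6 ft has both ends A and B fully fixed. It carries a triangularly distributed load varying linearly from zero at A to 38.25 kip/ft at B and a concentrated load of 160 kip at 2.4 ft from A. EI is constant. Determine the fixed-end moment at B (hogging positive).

M_B = 161 kip·ft

Release both end moments; the primary structure is a simply-supported span AB with redundants M_A and M_B.
End rotations of the released simple span under the applied load (×1/EI):
  at A: triangular load, peak 38.25: 7w₀L³/(360EI) = 160.7/EI
  at B: triangular load, peak 38.25: w₀L³/(45EI) = 183.6/EI
  at A: point load 160 at a = 2.4: Pab(L + b)/(6LEI) = 368.6/EI
  at B: point load 160 at a = 2.4: Pab(L + a)/(6LEI) = 322.6/EI
  θ_A0 = 529.3/EI,  θ_B0 = 506.2/EI
Flexibility coefficients: a unit moment at one end gives L/(3EI) there and L/(6EI) at the far end, so f₁₁ = f₂₂ = 2/EI and f₁₂ = f₂₁ = 1/EI.
Compatibility — zero rotation at each built-in end:
  2 M_A + 1 M_B = 529.3
  1 M_A + 2 M_B = 506.2
Solving the pair gives M_A = 184.1 kip·ft and M_B = 161 kip·ft (hogging).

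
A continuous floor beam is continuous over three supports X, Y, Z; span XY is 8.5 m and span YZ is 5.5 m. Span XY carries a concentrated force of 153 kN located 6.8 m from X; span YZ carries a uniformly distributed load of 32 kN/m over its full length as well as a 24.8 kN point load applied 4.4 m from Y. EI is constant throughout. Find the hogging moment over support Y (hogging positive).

M_Y = 166.4 kN·m

Release continuity at Y by inserting a hinge; the redundant is the internal moment M_Y. The primary structure is two simply-supported spans XY and YZ.
End slopes at the hinge Y, treating each span as simply supported:
  span XY: point load 153 at a = 6.8: Pab(L + a)/(6LEI) = 530.6/EI
  span YZ: UDL 32: wL³/(24EI) = 221.8/EI
  span YZ: point load 24.8 at a = 4.4: Pab(L + b)/(6LEI) = 24.01/EI
  relative rotation θ_0 = (530.6 + 245.8)/EI = 776.4/EI
A unit hogging moment at Y produces rotation L₁/(3EI) + L₂/(3EI) = 4.667/EI.
Compatibility: M_Y·(L₁+L₂)/(3EI) = θ_0, giving M_Y = 166.4 kN·m (hogging).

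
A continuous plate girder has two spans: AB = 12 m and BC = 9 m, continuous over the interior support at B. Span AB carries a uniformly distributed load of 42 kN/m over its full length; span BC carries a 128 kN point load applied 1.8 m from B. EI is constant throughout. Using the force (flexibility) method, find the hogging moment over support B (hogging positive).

Release continuity at B by inserting a hinge; the redundant is the internal moment M_B. The primary structure is two simply-supported spans AB and BC.
End slopes at the hinge B, treating each span as simply supported:
  span AB: UDL 42: wL³/(24EI) = 3024/EI
  span BC: point load 128 at a = 1.8: Pab(L + b)/(6LEI) = 497.7/EI
  relative rotation θ_0 = (3024 + 497.7)/EI = 3522/EI
A unit hogging moment at B produces rotation L₁/(3EI) + L₂/(3EI) = 7/EI.
Slope continuity at B: θ_0 = M_B·7/EI, so M_B = 3522/7 = 503.1 kN·m (hogging).

M_B = 503.1 kN·m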